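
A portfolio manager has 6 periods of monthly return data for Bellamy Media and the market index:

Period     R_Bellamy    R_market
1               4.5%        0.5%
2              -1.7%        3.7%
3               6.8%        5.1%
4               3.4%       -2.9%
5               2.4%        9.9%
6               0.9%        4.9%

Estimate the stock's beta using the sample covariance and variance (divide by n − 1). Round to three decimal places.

-0.091

Mean R_i = (4.5 − 1.7 + 6.8 + 3.4 + 2.4 + 0.9) / 6 = 2.7167%
Mean R_m = (0.5 + 3.7 + 5.1 − 2.9 + 9.9 + 4.9) / 6 = 3.5333%
Σ(R_i − R̄_i)(R_m − R̄_m) = -8.6433  ⇒  Cov = -8.6433 / 5 = -1.7287
Σ(R_m − R̄_m)² = 95.4733  ⇒  Var(R_m) = 95.4733 / 5 = 19.0947
β = Cov / Var(R_m) = -1.7287 / 19.0947 = -0.0905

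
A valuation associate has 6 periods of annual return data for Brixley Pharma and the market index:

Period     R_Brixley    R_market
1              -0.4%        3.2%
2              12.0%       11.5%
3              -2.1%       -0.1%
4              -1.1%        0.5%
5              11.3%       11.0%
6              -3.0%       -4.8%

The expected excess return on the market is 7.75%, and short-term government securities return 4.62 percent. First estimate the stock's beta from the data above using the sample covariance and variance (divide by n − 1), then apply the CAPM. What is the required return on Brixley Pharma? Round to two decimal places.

12.54%

Mean R_i = (-0.4 + 12.0 − 2.1 − 1.1 + 11.3 − 3.0) / 6 = 2.7833%
Mean R_m = (3.2 + 11.5 − 0.1 + 0.5 + 11.0 − 4.8) / 6 = 3.5500%
Σ(R_i − R̄_i)(R_m − R̄_m) = 215.7950  ⇒  Cov = 215.7950 / 5 = 43.1590
Σ(R_m − R̄_m)² = 211.1750  ⇒  Var(R_m) = 211.1750 / 5 = 42.2350
β = Cov / Var(R_m) = 43.1590 / 42.2350 = 1.0219
E(R) = R_f + β × MRP = 4.62% + 1.0219 × 7.75% = 12.54%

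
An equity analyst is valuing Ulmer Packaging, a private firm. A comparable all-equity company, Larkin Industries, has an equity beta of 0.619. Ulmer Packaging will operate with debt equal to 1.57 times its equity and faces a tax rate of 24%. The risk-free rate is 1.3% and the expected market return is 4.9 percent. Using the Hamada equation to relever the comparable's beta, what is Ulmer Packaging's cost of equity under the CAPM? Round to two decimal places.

6.19%

β_L = β_U × [1 + (1 − t)(D/E)] = 0.619 × [1 + (1 − 0.24) × 1.57]
    = 0.619 × [1 + 0.76 × 1.57] = 0.619 × 2.1932 = 1.3576
MRP = 4.9% − 1.3% = 3.60%
E(R) = R_f + β_L × MRP = 1.3% + 1.3576 × 3.6% = 6.19%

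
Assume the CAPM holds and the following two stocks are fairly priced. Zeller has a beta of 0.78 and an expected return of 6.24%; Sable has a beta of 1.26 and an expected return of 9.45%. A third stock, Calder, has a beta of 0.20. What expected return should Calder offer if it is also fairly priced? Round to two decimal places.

MRP (SML slope) = (9.45% − 6.24%) / (1.26 − 0.78) = 3.21% / 0.48 = 6.6875%
R_f (intercept) = 6.24% − 0.78 × 6.6875% = 1.0238%
E(R_Calder) = R_f + β × MRP = 1.0238% + 0.20 × 6.6875% = 2.36%

2.36%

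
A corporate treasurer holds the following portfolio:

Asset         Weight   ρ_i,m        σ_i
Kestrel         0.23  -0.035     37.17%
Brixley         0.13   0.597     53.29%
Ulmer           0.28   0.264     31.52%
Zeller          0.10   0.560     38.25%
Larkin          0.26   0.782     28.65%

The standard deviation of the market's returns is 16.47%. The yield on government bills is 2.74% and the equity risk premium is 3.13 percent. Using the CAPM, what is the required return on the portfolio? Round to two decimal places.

5.43%

β_Kestrel = -0.035 × 37.17% / 16.47% = -0.0790
β_Brixley = 0.597 × 53.29% / 16.47% = 1.9316
β_Ulmer = 0.264 × 31.52% / 16.47% = 0.5052
β_Zeller = 0.560 × 38.25% / 16.47% = 1.3005
β_Larkin = 0.782 × 28.65% / 16.47% = 1.3603
β_P = Σ w_i β_i = 0.23×-0.0790 + 0.13×1.9316 + 0.28×0.5052 + 0.10×1.3005 + 0.26×1.3603 = 0.8581
E(R_P) = R_f + β_P × MRP = 2.74% + 0.8581 × 3.13% = 5.43%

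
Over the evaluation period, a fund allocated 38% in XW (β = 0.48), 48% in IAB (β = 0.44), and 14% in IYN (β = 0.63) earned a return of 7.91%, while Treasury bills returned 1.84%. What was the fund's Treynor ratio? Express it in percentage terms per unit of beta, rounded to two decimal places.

12.60%

β_P = 0.38×0.48 + 0.48×0.44 + 0.14×0.63 = 0.4818
Treynor = (R_P − R_f) / β_P = (7.91% − 1.84%) / 0.4818 = 6.07% / 0.4818 = 12.60%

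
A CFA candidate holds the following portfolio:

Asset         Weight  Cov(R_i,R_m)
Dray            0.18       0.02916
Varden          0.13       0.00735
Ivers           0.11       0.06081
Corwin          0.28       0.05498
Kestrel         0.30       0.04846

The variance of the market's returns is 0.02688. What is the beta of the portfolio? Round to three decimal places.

β_Dray = 0.02916 / 0.02688 = 1.0848
β_Varden = 0.00735 / 0.02688 = 0.2734
β_Ivers = 0.06081 / 0.02688 = 2.2623
β_Corwin = 0.05498 / 0.02688 = 2.0454
β_Kestrel = 0.04846 / 0.02688 = 1.8028
β_P = Σ w_i β_i = 0.18×1.0848 + 0.13×0.2734 + 0.11×2.2623 + 0.28×2.0454 + 0.30×1.8028 = 1.5932

1.593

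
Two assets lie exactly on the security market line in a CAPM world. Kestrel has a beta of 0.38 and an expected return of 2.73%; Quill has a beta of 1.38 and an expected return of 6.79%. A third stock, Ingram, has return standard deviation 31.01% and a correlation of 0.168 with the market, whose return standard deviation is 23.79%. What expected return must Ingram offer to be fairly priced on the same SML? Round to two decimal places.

2.08%

MRP = (6.79% − 2.73%) / (1.38 − 0.38) = 4.0600%
R_f = 2.73% − 0.38 × 4.0600% = 1.1872%
β_Ingram = ρ·σ_i/σ_m = 0.168 × 31.01 / 23.79 = 0.2190
E(R_Ingram) = R_f + β × MRP = 1.1872% + 0.2190 × 4.0600% = 2.08%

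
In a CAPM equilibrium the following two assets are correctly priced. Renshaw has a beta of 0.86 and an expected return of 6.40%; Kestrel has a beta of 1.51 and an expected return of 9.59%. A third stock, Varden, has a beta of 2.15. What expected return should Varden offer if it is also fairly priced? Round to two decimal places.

12.73%

MRP (SML slope) = (9.59% − 6.40%) / (1.51 − 0.86) = 3.19% / 0.65 = 4.9077%
R_f (intercept) = 6.40% − 0.86 × 4.9077% = 2.1794%
E(R_Varden) = R_f + β × MRP = 2.1794% + 2.15 × 4.9077% = 12.73%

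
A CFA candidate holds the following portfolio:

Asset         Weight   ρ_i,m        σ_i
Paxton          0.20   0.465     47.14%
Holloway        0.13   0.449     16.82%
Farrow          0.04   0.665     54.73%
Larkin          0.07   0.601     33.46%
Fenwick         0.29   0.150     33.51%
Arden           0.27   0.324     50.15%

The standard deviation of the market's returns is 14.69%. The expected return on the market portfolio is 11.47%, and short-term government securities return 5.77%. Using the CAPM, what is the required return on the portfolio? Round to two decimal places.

11.23%

β_Paxton = 0.465 × 47.14% / 14.69% = 1.4922
β_Holloway = 0.449 × 16.82% / 14.69% = 0.5141
β_Farrow = 0.665 × 54.73% / 14.69% = 2.4776
β_Larkin = 0.601 × 33.46% / 14.69% = 1.3689
β_Fenwick = 0.150 × 33.51% / 14.69% = 0.3422
β_Arden = 0.324 × 50.15% / 14.69% = 1.1061
β_P = Σ w_i β_i = 0.20×1.4922 + 0.13×0.5141 + 0.04×2.4776 + 0.07×1.3689 + 0.29×0.3422 + 0.27×1.1061 = 0.9581
MRP = 11.47% − 5.77% = 5.70%
E(R_P) = R_f + β_P × MRP = 5.77% + 0.9581 × 5.70% = 11.23%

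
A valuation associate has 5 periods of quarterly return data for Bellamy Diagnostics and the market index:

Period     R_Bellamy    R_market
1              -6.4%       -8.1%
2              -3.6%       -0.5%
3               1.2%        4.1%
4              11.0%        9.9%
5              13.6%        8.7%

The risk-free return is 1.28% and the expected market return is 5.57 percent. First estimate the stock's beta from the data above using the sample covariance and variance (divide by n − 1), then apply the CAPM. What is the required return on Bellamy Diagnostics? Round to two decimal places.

Mean R_i = (-6.4 − 3.6 + 1.2 + 11.0 + 13.6) / 5 = 3.1600%
Mean R_m = (-8.1 − 0.5 + 4.1 + 9.9 + 8.7) / 5 = 2.8200%
Σ(R_i − R̄_i)(R_m − R̄_m) = 241.2240  ⇒  Cov = 241.2240 / 4 = 60.3060
Σ(R_m − R̄_m)² = 216.6080  ⇒  Var(R_m) = 216.6080 / 4 = 54.1520
β = Cov / Var(R_m) = 60.3060 / 54.1520 = 1.1136
MRP = 5.57% − 1.28% = 4.29%
E(R) = R_f + β × MRP = 1.28% + 1.1136 × 4.29% = 6.06%

6.06%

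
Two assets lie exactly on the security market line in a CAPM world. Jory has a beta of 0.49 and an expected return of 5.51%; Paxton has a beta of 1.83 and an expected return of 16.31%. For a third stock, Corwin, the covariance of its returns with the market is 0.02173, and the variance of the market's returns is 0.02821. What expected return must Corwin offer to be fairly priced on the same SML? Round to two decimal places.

MRP = (16.31% − 5.51%) / (1.83 − 0.49) = 8.0597%
R_f = 5.51% − 0.49 × 8.0597% = 1.5607%
β_Corwin = Cov / Var(R_m) = 0.02173 / 0.02821 = 0.7703
E(R_Corwin) = R_f + β × MRP = 1.5607% + 0.7703 × 8.0597% = 7.77%

7.77%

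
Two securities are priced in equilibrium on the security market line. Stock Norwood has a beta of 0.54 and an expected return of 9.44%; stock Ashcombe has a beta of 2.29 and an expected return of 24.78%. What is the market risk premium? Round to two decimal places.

8.77%

Both satisfy E(R) = R_f + β·MRP, so the slope of the SML is
MRP = (24.78% − 9.44%) / (2.29 − 0.54) = 15.34% / 1.75 = 8.7657%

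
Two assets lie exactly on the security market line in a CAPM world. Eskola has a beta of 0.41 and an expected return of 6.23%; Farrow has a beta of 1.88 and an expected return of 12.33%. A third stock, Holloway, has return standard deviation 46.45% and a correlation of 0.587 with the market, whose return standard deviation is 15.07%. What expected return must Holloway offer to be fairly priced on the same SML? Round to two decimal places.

12.04%

MRP = (12.33% − 6.23%) / (1.88 − 0.41) = 4.1497%
R_f = 6.23% − 0.41 × 4.1497% = 4.5286%
β_Holloway = ρ·σ_i/σ_m = 0.587 × 46.45 / 15.07 = 1.8093
E(R_Holloway) = R_f + β × MRP = 4.5286% + 1.8093 × 4.1497% = 12.04%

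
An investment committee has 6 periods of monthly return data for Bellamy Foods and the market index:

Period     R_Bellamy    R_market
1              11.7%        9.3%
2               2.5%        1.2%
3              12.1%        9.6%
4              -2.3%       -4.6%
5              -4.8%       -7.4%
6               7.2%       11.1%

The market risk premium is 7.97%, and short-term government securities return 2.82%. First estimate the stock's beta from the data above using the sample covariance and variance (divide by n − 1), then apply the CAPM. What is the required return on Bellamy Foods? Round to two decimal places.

9.58%

Mean R_i = (11.7 + 2.5 + 12.1 − 2.3 − 4.8 + 7.2) / 6 = 4.4000%
Mean R_m = (9.3 + 1.2 + 9.6 − 4.6 − 7.4 + 11.1) / 6 = 3.2000%
Σ(R_i − R̄_i)(R_m − R̄_m) = 269.5100  ⇒  Cov = 269.5100 / 5 = 53.9020
Σ(R_m − R̄_m)² = 317.7800  ⇒  Var(R_m) = 317.7800 / 5 = 63.5560
β = Cov / Var(R_m) = 53.9020 / 63.5560 = 0.8481
E(R) = R_f + β × MRP = 2.82% + 0.8481 × 7.97% = 9.58%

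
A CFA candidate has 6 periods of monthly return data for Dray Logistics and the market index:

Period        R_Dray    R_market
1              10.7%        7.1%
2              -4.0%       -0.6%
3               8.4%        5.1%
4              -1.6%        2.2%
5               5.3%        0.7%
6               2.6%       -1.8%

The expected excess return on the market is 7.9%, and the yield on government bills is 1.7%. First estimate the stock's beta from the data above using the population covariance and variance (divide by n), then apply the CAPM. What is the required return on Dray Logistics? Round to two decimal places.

11.35%

Mean R_i = (10.7 − 4.0 + 8.4 − 1.6 + 5.3 + 2.6) / 6 = 3.5667%
Mean R_m = (7.1 − 0.6 + 5.1 + 2.2 + 0.7 − 1.8) / 6 = 2.1167%
Σ(R_i − R̄_i)(R_m − R̄_m) = 71.4233  ⇒  Cov = 71.4233 / 6 = 11.9039
Σ(R_m − R̄_m)² = 58.4683  ⇒  Var(R_m) = 58.4683 / 6 = 9.7447
β = Cov / Var(R_m) = 11.9039 / 9.7447 = 1.2216
E(R) = R_f + β × MRP = 1.7% + 1.2216 × 7.9% = 11.35%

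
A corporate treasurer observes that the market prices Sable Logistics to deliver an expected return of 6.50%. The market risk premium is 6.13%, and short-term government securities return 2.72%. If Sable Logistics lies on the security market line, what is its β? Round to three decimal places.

0.617

β = (E(R) − R_f) / MRP = (6.50% − 2.72%) / 6.13% = 3.78% / 6.13% = 0.617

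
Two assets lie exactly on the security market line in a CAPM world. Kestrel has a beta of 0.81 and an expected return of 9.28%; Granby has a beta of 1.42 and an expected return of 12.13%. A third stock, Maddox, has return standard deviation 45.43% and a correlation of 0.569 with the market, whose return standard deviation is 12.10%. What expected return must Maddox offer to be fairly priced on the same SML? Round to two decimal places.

MRP = (12.13% − 9.28%) / (1.42 − 0.81) = 4.6721%
R_f = 9.28% − 0.81 × 4.6721% = 5.4956%
β_Maddox = ρ·σ_i/σ_m = 0.569 × 45.43 / 12.10 = 2.1363
E(R_Maddox) = R_f + β × MRP = 5.4956% + 2.1363 × 4.6721% = 15.48%

15.48%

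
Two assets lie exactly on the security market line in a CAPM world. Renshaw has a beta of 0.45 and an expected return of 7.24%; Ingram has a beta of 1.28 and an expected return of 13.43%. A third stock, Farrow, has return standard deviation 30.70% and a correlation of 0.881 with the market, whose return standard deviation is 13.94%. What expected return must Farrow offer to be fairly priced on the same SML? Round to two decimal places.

MRP = (13.43% − 7.24%) / (1.28 − 0.45) = 7.4578%
R_f = 7.24% − 0.45 × 7.4578% = 3.8840%
β_Farrow = ρ·σ_i/σ_m = 0.881 × 30.70 / 13.94 = 1.9402
E(R_Farrow) = R_f + β × MRP = 3.8840% + 1.9402 × 7.4578% = 18.35%

18.35%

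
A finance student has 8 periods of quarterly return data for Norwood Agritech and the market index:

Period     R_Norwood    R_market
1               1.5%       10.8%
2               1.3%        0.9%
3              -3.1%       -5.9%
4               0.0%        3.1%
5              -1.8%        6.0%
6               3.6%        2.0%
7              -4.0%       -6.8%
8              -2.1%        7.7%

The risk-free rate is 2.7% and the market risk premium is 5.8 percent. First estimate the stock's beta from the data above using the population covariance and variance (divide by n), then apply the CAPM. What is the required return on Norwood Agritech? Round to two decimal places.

3.85%

Mean R_i = (1.5 + 1.3 − 3.1 + 0.0 − 1.8 + 3.6 − 4.0 − 2.1) / 8 = -0.5750%
Mean R_m = (10.8 + 0.9 − 5.9 + 3.1 + 6.0 + 2.0 − 6.8 + 7.7) / 8 = 2.2250%
Σ(R_i − R̄_i)(R_m − R̄_m) = 53.3250  ⇒  Cov = 53.3250 / 8 = 6.6656
Σ(R_m − R̄_m)² = 267.7950  ⇒  Var(R_m) = 267.7950 / 8 = 33.4744
β = Cov / Var(R_m) = 6.6656 / 33.4744 = 0.1991
E(R) = R_f + β × MRP = 2.7% + 0.1991 × 5.8% = 3.85%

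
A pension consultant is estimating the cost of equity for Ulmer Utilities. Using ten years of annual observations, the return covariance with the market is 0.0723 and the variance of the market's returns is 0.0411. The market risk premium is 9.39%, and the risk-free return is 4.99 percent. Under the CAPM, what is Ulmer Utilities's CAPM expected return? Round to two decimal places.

21.51%

β = Cov(R_i, R_m) / Var(R_m) = 0.0723 / 0.0411 = 1.7591
E(R) = R_f + β × MRP = 4.99% + 1.7591 × 9.39% = 21.51%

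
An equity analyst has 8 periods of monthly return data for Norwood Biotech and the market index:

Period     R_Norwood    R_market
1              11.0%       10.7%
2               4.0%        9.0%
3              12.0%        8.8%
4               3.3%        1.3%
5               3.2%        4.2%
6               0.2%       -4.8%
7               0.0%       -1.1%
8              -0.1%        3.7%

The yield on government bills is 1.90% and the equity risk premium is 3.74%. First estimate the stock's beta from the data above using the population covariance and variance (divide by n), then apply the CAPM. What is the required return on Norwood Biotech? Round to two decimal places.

Mean R_i = (11.0 + 4.0 + 12.0 + 3.3 + 3.2 + 0.2 + 0.0 − 0.1) / 8 = 4.2000%
Mean R_m = (10.7 + 9.0 + 8.8 + 1.3 + 4.2 − 4.8 − 1.1 + 3.7) / 8 = 3.9750%
Σ(R_i − R̄_i)(R_m − R̄_m) = 142.1400  ⇒  Cov = 142.1400 / 8 = 17.7675
Σ(R_m − R̄_m)² = 203.7950  ⇒  Var(R_m) = 203.7950 / 8 = 25.4744
β = Cov / Var(R_m) = 17.7675 / 25.4744 = 0.6975
E(R) = R_f + β × MRP = 1.90% + 0.6975 × 3.74% = 4.51%

4.51%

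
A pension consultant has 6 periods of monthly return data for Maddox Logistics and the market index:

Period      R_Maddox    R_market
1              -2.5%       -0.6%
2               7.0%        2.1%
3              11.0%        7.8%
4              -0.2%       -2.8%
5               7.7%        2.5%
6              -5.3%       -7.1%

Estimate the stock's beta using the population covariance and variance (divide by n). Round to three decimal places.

Mean R_i = (-2.5 + 7.0 + 11.0 − 0.2 + 7.7 − 5.3) / 6 = 2.9500%
Mean R_m = (-0.6 + 2.1 + 7.8 − 2.8 + 2.5 − 7.1) / 6 = 0.3167%
Σ(R_i − R̄_i)(R_m − R̄_m) = 153.8350  ⇒  Cov = 153.8350 / 6 = 25.6392
Σ(R_m − R̄_m)² = 129.5083  ⇒  Var(R_m) = 129.5083 / 6 = 21.5847
β = Cov / Var(R_m) = 25.6392 / 21.5847 = 1.1878

1.188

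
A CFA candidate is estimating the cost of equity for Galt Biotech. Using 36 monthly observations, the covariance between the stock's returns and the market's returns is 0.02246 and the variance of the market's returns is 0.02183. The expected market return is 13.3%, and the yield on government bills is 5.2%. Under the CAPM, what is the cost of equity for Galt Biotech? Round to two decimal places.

13.53%

β = Cov(R_i, R_m) / Var(R_m) = 0.02246 / 0.02183 = 1.0289
MRP = 13.3% − 5.2% = 8.10%
E(R) = R_f + β × MRP = 5.2% + 1.0289 × 8.1% = 13.53%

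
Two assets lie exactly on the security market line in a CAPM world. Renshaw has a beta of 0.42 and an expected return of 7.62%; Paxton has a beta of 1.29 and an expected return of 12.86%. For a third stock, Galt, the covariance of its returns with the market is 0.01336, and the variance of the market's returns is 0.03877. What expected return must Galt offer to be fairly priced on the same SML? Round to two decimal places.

7.17%

MRP = (12.86% − 7.62%) / (1.29 − 0.42) = 6.0230%
R_f = 7.62% − 0.42 × 6.0230% = 5.0903%
β_Galt = Cov / Var(R_m) = 0.01336 / 0.03877 = 0.3446
E(R_Galt) = R_f + β × MRP = 5.0903% + 0.3446 × 6.0230% = 7.17%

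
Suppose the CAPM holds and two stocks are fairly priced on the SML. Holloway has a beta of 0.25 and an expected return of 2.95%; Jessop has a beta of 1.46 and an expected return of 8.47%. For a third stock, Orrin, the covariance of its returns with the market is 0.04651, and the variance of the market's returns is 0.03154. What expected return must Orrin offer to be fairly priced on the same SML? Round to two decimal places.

8.54%

MRP = (8.47% − 2.95%) / (1.46 − 0.25) = 4.5620%
R_f = 2.95% − 0.25 × 4.5620% = 1.8095%
β_Orrin = Cov / Var(R_m) = 0.04651 / 0.03154 = 1.4746
E(R_Orrin) = R_f + β × MRP = 1.8095% + 1.4746 × 4.5620% = 8.54%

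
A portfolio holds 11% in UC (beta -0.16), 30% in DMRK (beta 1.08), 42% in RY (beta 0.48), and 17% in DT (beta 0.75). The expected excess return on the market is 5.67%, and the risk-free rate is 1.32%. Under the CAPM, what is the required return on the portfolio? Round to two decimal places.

β_P = Σ w_i β_i = 0.11×-0.16 + 0.30×1.08 + 0.42×0.48 + 0.17×0.75 = 0.6355
E(R_P) = R_f + β_P × MRP = 1.32% + 0.6355 × 5.67% = 4.92%

4.92%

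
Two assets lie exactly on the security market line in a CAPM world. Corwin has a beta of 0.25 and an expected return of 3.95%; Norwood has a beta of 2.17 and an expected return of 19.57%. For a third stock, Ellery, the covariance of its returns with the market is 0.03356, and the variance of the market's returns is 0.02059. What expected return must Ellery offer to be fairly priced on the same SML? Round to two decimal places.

15.18%

MRP = (19.57% − 3.95%) / (2.17 − 0.25) = 8.1354%
R_f = 3.95% − 0.25 × 8.1354% = 1.9162%
β_Ellery = Cov / Var(R_m) = 0.03356 / 0.02059 = 1.6299
E(R_Ellery) = R_f + β × MRP = 1.9162% + 1.6299 × 8.1354% = 15.18%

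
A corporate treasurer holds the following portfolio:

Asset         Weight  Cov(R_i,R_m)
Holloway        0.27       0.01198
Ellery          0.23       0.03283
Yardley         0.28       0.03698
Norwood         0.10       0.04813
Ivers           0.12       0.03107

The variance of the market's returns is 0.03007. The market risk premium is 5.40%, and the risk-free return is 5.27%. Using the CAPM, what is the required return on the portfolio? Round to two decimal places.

β_Holloway = 0.01198 / 0.03007 = 0.3984
β_Ellery = 0.03283 / 0.03007 = 1.0918
β_Yardley = 0.03698 / 0.03007 = 1.2298
β_Norwood = 0.04813 / 0.03007 = 1.6006
β_Ivers = 0.03107 / 0.03007 = 1.0333
β_P = Σ w_i β_i = 0.27×0.3984 + 0.23×1.0918 + 0.28×1.2298 + 0.10×1.6006 + 0.12×1.0333 = 0.9871
E(R_P) = R_f + β_P × MRP = 5.27% + 0.9871 × 5.40% = 10.60%

10.60%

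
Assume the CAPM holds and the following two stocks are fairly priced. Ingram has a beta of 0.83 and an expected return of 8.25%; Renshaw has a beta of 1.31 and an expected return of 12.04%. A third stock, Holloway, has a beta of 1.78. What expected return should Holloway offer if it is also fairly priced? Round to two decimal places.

MRP (SML slope) = (12.04% − 8.25%) / (1.31 − 0.83) = 3.79% / 0.48 = 7.8958%
R_f (intercept) = 8.25% − 0.83 × 7.8958% = 1.6965%
E(R_Holloway) = R_f + β × MRP = 1.6965% + 1.78 × 7.8958% = 15.75%

15.75%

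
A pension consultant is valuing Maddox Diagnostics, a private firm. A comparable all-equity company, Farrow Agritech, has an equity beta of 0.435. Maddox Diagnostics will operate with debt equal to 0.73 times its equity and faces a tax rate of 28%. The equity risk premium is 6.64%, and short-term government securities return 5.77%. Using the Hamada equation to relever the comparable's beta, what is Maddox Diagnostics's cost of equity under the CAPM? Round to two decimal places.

10.18%

β_L = β_U × [1 + (1 − t)(D/E)] = 0.435 × [1 + (1 − 0.28) × 0.73]
    = 0.435 × [1 + 0.72 × 0.73] = 0.435 × 1.5256 = 0.6636
E(R) = R_f + β_L × MRP = 5.77% + 0.6636 × 6.64% = 10.18%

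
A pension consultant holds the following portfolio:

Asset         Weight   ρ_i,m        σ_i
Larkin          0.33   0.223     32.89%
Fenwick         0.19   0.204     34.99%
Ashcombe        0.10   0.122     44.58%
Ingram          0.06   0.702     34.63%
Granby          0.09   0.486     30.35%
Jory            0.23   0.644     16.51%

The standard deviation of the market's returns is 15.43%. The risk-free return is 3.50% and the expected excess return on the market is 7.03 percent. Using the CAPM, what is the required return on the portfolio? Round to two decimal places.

7.85%

β_Larkin = 0.223 × 32.89% / 15.43% = 0.4753
β_Fenwick = 0.204 × 34.99% / 15.43% = 0.4626
β_Ashcombe = 0.122 × 44.58% / 15.43% = 0.3525
β_Ingram = 0.702 × 34.63% / 15.43% = 1.5755
β_Granby = 0.486 × 30.35% / 15.43% = 0.9559
β_Jory = 0.644 × 16.51% / 15.43% = 0.6891
β_P = Σ w_i β_i = 0.33×0.4753 + 0.19×0.4626 + 0.10×0.3525 + 0.06×1.5755 + 0.09×0.9559 + 0.23×0.6891 = 0.6190
E(R_P) = R_f + β_P × MRP = 3.50% + 0.6190 × 7.03% = 7.85%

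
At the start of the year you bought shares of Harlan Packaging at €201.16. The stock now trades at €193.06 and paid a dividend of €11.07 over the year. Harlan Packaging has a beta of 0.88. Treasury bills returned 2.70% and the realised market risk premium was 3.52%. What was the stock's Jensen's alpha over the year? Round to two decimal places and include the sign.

-4.32%

Realised HPR = (P1 + D1 − P0) / P0 = (193.06 + 11.07 − 201.16) / 201.16 = 2.97 / 201.16 = 1.4764%
CAPM required = R_f + β·MRP = 2.70% + 0.88 × 3.52% = 5.7976%
α = realised − required = 1.4764% − 5.7976% = -4.32%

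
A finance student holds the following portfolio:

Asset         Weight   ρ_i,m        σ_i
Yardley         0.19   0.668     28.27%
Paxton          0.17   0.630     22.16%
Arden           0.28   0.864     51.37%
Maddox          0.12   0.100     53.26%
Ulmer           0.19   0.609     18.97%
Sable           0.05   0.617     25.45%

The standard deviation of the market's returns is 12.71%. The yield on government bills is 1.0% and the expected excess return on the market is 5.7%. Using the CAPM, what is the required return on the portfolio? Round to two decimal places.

β_Yardley = 0.668 × 28.27% / 12.71% = 1.4858
β_Paxton = 0.630 × 22.16% / 12.71% = 1.0984
β_Arden = 0.864 × 51.37% / 12.71% = 3.4920
β_Maddox = 0.100 × 53.26% / 12.71% = 0.4190
β_Ulmer = 0.609 × 18.97% / 12.71% = 0.9089
β_Sable = 0.617 × 25.45% / 12.71% = 1.2355
β_P = Σ w_i β_i = 0.19×1.4858 + 0.17×1.0984 + 0.28×3.4920 + 0.12×0.4190 + 0.19×0.9089 + 0.05×1.2355 = 1.7315
E(R_P) = R_f + β_P × MRP = 1.0% + 1.7315 × 5.7% = 10.87%

10.87%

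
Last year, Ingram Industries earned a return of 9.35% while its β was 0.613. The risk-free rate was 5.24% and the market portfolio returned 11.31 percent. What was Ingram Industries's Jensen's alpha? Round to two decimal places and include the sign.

Market excess return = 11.31% − 5.24% = 6.07%
CAPM benchmark = R_f + β(R_m − R_f) = 5.24% + 0.613 × 6.07% = 8.96091%
α = actual − benchmark = 9.35% − 8.96091% = +0.39%

+0.39%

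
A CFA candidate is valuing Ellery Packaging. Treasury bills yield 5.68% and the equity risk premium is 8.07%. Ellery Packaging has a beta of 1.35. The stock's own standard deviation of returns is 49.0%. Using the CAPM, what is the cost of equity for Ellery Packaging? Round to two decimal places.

16.57%

E(R) = R_f + β × MRP = 5.68% + 1.35 × 8.07% = 16.57%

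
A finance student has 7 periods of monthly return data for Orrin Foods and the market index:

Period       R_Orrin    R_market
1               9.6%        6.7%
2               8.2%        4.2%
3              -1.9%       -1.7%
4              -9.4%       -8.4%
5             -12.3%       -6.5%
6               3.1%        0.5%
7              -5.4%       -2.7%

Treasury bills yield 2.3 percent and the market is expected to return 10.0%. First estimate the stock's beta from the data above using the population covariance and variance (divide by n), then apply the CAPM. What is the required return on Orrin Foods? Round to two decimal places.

13.96%

Mean R_i = (9.6 + 8.2 − 1.9 − 9.4 − 12.3 + 3.1 − 5.4) / 7 = -1.1571%
Mean R_m = (6.7 + 4.2 − 1.7 − 8.4 − 6.5 + 0.5 − 2.7) / 7 = -1.1286%
Σ(R_i − R̄_i)(R_m − R̄_m) = 267.8886  ⇒  Cov = 267.8886 / 7 = 38.2698
Σ(R_m − R̄_m)² = 176.8543  ⇒  Var(R_m) = 176.8543 / 7 = 25.2649
β = Cov / Var(R_m) = 38.2698 / 25.2649 = 1.5147
MRP = 10.0% − 2.3% = 7.70%
E(R) = R_f + β × MRP = 2.3% + 1.5147 × 7.7% = 13.96%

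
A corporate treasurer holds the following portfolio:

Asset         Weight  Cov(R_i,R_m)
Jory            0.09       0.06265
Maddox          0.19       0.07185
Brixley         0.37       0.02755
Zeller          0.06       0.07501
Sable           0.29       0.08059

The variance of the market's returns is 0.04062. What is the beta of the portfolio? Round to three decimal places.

β_Jory = 0.06265 / 0.04062 = 1.5423
β_Maddox = 0.07185 / 0.04062 = 1.7688
β_Brixley = 0.02755 / 0.04062 = 0.6782
β_Zeller = 0.07501 / 0.04062 = 1.8466
β_Sable = 0.08059 / 0.04062 = 1.9840
β_P = Σ w_i β_i = 0.09×1.5423 + 0.19×1.7688 + 0.37×0.6782 + 0.06×1.8466 + 0.29×1.9840 = 1.4120

1.412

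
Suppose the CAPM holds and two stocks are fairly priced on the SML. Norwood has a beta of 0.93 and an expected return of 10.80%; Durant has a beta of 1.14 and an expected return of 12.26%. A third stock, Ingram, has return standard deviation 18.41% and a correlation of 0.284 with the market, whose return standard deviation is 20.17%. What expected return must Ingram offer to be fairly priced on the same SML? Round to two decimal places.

MRP = (12.26% − 10.80%) / (1.14 − 0.93) = 6.9524%
R_f = 10.80% − 0.93 × 6.9524% = 4.3343%
β_Ingram = ρ·σ_i/σ_m = 0.284 × 18.41 / 20.17 = 0.2592
E(R_Ingram) = R_f + β × MRP = 4.3343% + 0.2592 × 6.9524% = 6.14%

6.14%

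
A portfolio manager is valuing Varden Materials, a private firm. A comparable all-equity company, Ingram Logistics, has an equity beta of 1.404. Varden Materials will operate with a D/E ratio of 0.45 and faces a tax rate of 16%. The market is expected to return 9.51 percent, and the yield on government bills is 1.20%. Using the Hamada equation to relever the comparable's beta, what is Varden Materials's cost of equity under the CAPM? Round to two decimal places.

17.28%

β_L = β_U × [1 + (1 − t)(D/E)] = 1.404 × [1 + (1 − 0.16) × 0.45]
    = 1.404 × [1 + 0.84 × 0.45] = 1.404 × 1.3780 = 1.9347
MRP = 9.51% − 1.20% = 8.31%
E(R) = R_f + β_L × MRP = 1.20% + 1.9347 × 8.31% = 17.28%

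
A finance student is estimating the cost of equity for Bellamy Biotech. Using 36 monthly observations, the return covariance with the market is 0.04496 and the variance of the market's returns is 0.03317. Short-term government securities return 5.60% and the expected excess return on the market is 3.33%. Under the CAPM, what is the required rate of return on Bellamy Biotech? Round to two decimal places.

10.11%

β = Cov(R_i, R_m) / Var(R_m) = 0.04496 / 0.03317 = 1.3554
E(R) = R_f + β × MRP = 5.60% + 1.3554 × 3.33% = 10.11%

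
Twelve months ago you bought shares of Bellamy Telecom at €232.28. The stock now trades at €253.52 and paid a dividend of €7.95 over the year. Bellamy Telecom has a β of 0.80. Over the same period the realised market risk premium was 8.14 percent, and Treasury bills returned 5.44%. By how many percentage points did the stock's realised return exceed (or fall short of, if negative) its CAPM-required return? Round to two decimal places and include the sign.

Realised HPR = (P1 + D1 − P0) / P0 = (253.52 + 7.95 − 232.28) / 232.28 = 29.19 / 232.28 = 12.5667%
CAPM required = R_f + β·MRP = 5.44% + 0.80 × 8.14% = 11.9520%
α = realised − required = 12.5667% − 11.9520% = +0.61%

+0.61%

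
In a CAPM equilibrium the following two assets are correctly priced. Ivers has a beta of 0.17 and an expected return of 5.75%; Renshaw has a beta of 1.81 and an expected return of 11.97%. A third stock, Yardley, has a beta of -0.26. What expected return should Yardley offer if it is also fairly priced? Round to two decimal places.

4.12%

MRP (SML slope) = (11.97% − 5.75%) / (1.81 − 0.17) = 6.22% / 1.64 = 3.7927%
R_f (intercept) = 5.75% − 0.17 × 3.7927% = 5.1052%
E(R_Yardley) = R_f + β × MRP = 5.1052% + -0.26 × 3.7927% = 4.12%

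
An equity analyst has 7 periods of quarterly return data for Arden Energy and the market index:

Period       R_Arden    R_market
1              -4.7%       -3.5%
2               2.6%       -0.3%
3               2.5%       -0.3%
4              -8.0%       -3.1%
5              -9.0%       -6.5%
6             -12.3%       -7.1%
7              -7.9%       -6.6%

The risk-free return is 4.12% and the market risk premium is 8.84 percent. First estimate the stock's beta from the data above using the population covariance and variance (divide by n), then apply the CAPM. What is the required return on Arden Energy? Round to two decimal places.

20.35%

Mean R_i = (-4.7 + 2.6 + 2.5 − 8.0 − 9.0 − 12.3 − 7.9) / 7 = -5.2571%
Mean R_m = (-3.5 − 0.3 − 0.3 − 3.1 − 6.5 − 7.1 − 6.6) / 7 = -3.9143%
Σ(R_i − R̄_i)(R_m − R̄_m) = 93.6443  ⇒  Cov = 93.6443 / 7 = 13.3778
Σ(R_m − R̄_m)² = 51.0086  ⇒  Var(R_m) = 51.0086 / 7 = 7.2869
β = Cov / Var(R_m) = 13.3778 / 7.2869 = 1.8359
E(R) = R_f + β × MRP = 4.12% + 1.8359 × 8.84% = 20.35%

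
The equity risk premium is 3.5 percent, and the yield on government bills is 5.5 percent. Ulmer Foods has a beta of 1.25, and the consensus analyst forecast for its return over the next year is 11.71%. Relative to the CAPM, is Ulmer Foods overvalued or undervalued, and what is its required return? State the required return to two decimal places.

Required return = R_f + β·MRP = 5.5% + 1.25 × 3.5% = 9.88%
Forecast 11.71% > required 9.88% → the stock plots above the SML → undervalued.

Undervalued; required return 9.88%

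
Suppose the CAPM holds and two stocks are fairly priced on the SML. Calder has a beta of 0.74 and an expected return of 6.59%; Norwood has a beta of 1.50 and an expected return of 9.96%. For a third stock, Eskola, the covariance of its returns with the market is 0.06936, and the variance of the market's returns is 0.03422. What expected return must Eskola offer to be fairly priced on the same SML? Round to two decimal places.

MRP = (9.96% − 6.59%) / (1.50 − 0.74) = 4.4342%
R_f = 6.59% − 0.74 × 4.4342% = 3.3087%
β_Eskola = Cov / Var(R_m) = 0.06936 / 0.03422 = 2.0269
E(R_Eskola) = R_f + β × MRP = 3.3087% + 2.0269 × 4.4342% = 12.30%

12.30%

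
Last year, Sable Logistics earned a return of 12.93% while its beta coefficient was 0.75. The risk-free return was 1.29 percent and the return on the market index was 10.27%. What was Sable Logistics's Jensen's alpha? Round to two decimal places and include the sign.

+4.91%

Market excess return = 10.27% − 1.29% = 8.98%
CAPM benchmark = R_f + β(R_m − R_f) = 1.29% + 0.75 × 8.98% = 8.0250%
α = actual − benchmark = 12.93% − 8.0250% = +4.91%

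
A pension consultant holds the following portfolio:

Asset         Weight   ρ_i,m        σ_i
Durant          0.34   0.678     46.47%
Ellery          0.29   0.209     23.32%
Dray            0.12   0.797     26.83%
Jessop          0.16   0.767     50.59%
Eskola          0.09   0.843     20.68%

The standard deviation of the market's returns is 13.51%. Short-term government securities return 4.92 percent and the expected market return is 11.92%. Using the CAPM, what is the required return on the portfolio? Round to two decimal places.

16.56%

β_Durant = 0.678 × 46.47% / 13.51% = 2.3321
β_Ellery = 0.209 × 23.32% / 13.51% = 0.3608
β_Dray = 0.797 × 26.83% / 13.51% = 1.5828
β_Jessop = 0.767 × 50.59% / 13.51% = 2.8721
β_Eskola = 0.843 × 20.68% / 13.51% = 1.2904
β_P = Σ w_i β_i = 0.34×2.3321 + 0.29×0.3608 + 0.12×1.5828 + 0.16×2.8721 + 0.09×1.2904 = 1.6632
MRP = 11.92% − 4.92% = 7.00%
E(R_P) = R_f + β_P × MRP = 4.92% + 1.6632 × 7.00% = 16.56%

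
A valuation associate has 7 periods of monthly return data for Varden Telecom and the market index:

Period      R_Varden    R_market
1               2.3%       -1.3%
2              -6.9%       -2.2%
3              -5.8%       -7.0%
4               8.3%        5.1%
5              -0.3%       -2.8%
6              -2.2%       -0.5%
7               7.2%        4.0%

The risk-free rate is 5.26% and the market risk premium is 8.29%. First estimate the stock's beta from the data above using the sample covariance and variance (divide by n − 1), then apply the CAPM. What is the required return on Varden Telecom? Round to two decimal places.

15.58%

Mean R_i = (2.3 − 6.9 − 5.8 + 8.3 − 0.3 − 2.2 + 7.2) / 7 = 0.3714%
Mean R_m = (-1.3 − 2.2 − 7.0 + 5.1 − 2.8 − 0.5 + 4.0) / 7 = -0.6714%
Σ(R_i − R̄_i)(R_m − R̄_m) = 127.6057  ⇒  Cov = 127.6057 / 6 = 21.2676
Σ(R_m − R̄_m)² = 102.4743  ⇒  Var(R_m) = 102.4743 / 6 = 17.0791
β = Cov / Var(R_m) = 21.2676 / 17.0791 = 1.2452
E(R) = R_f + β × MRP = 5.26% + 1.2452 × 8.29% = 15.58%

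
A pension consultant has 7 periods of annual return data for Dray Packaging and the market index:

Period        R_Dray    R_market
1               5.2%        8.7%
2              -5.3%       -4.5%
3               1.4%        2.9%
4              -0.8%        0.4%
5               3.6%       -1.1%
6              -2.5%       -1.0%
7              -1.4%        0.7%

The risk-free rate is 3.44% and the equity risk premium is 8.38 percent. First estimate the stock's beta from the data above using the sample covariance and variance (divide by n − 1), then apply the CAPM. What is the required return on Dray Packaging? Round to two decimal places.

Mean R_i = (5.2 − 5.3 + 1.4 − 0.8 + 3.6 − 2.5 − 1.4) / 7 = 0.0286%
Mean R_m = (8.7 − 4.5 + 2.9 + 0.4 − 1.1 − 1.0 + 0.7) / 7 = 0.8714%
Σ(R_i − R̄_i)(R_m − R̄_m) = 70.2157  ⇒  Cov = 70.2157 / 6 = 11.7026
Σ(R_m − R̄_m)² = 101.8943  ⇒  Var(R_m) = 101.8943 / 6 = 16.9824
β = Cov / Var(R_m) = 11.7026 / 16.9824 = 0.6891
E(R) = R_f + β × MRP = 3.44% + 0.6891 × 8.38% = 9.21%

9.21%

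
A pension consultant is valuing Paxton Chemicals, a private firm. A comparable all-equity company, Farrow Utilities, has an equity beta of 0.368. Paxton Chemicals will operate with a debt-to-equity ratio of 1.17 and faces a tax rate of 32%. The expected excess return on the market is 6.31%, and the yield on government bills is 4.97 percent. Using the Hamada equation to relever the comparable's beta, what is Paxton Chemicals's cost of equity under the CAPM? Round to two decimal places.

9.14%

β_L = β_U × [1 + (1 − t)(D/E)] = 0.368 × [1 + (1 − 0.32) × 1.17]
    = 0.368 × [1 + 0.68 × 1.17] = 0.368 × 1.7956 = 0.6608
E(R) = R_f + β_L × MRP = 4.97% + 0.6608 × 6.31% = 9.14%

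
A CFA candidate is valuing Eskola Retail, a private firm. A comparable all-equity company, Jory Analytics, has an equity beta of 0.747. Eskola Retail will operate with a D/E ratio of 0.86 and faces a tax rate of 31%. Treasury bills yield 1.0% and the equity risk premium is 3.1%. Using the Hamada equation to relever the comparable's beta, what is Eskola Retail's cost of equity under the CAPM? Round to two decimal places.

β_L = β_U × [1 + (1 − t)(D/E)] = 0.747 × [1 + (1 − 0.31) × 0.86]
    = 0.747 × [1 + 0.69 × 0.86] = 0.747 × 1.5934 = 1.1903
E(R) = R_f + β_L × MRP = 1.0% + 1.1903 × 3.1% = 4.69%

4.69%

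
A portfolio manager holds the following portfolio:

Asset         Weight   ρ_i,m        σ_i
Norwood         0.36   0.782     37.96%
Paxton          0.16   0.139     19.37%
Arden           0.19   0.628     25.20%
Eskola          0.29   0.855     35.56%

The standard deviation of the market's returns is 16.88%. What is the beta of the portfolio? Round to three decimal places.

β_Norwood = 0.782 × 37.96% / 16.88% = 1.7586
β_Paxton = 0.139 × 19.37% / 16.88% = 0.1595
β_Arden = 0.628 × 25.20% / 16.88% = 0.9375
β_Eskola = 0.855 × 35.56% / 16.88% = 1.8012
β_P = Σ w_i β_i = 0.36×1.7586 + 0.16×0.1595 + 0.19×0.9375 + 0.29×1.8012 = 1.3591

1.359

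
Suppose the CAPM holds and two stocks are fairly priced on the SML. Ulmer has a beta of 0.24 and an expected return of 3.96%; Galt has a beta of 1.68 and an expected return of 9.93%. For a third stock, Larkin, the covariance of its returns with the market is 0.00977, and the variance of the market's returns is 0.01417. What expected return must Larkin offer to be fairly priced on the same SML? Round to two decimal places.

5.82%

MRP = (9.93% − 3.96%) / (1.68 − 0.24) = 4.1458%
R_f = 3.96% − 0.24 × 4.1458% = 2.9650%
β_Larkin = Cov / Var(R_m) = 0.00977 / 0.01417 = 0.6895
E(R_Larkin) = R_f + β × MRP = 2.9650% + 0.6895 × 4.1458% = 5.82%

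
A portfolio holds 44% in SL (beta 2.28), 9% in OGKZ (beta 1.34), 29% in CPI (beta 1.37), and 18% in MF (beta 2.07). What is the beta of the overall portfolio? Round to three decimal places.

β_P = Σ w_i β_i = 0.44×2.28 + 0.09×1.34 + 0.29×1.37 + 0.18×2.07 = 1.8937

1.894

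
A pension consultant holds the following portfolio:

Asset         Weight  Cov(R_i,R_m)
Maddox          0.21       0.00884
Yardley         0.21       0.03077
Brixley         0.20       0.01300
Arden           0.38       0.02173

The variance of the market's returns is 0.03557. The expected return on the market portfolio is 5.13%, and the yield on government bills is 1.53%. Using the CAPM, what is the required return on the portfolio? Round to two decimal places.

3.47%

β_Maddox = 0.00884 / 0.03557 = 0.2485
β_Yardley = 0.03077 / 0.03557 = 0.8651
β_Brixley = 0.01300 / 0.03557 = 0.3655
β_Arden = 0.02173 / 0.03557 = 0.6109
β_P = Σ w_i β_i = 0.21×0.2485 + 0.21×0.8651 + 0.20×0.3655 + 0.38×0.6109 = 0.5391
MRP = 5.13% − 1.53% = 3.60%
E(R_P) = R_f + β_P × MRP = 1.53% + 0.5391 × 3.60% = 3.47%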